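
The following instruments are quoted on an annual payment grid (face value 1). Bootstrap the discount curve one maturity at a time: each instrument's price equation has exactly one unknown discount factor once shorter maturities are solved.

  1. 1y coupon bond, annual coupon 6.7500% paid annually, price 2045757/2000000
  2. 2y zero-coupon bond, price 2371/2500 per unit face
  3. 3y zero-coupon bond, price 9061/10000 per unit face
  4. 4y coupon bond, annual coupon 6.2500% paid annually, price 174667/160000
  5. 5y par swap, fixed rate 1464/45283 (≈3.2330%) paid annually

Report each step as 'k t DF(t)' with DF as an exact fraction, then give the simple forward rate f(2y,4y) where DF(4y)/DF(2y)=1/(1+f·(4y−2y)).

step 1 [1y] bond c/1=27/400: DF=(2045757/2000000 − 27/400·(0))/(1+27/400) = 4791/5000 ≈ 0.958200
step 2 [2y] zero: DF = P = 2371/2500 ≈ 0.948400
step 3 [3y] zero: DF = P = 9061/10000 ≈ 0.906100
step 4 [4y] bond c/1=1/16: DF=(174667/160000 − 1/16·(0.958200+0.948400+0.906100))/(1+1/16) = 431/500 ≈ 0.862000
step 5 [5y] swap r/1=1464/45283: DF=(1 − 1464/45283·(0.958200+0.948400+0.906100+0.862000))/(1+1464/45283) = 1067/1250 ≈ 0.853600

1 1 4791/5000
2 2 2371/2500
3 3 9061/10000
4 4 431/500
5 5 1067/1250
f(2y,4y) = ((2371/2500)/(431/500) − 1)/(2) = 108/2155 ≈ 5.0116%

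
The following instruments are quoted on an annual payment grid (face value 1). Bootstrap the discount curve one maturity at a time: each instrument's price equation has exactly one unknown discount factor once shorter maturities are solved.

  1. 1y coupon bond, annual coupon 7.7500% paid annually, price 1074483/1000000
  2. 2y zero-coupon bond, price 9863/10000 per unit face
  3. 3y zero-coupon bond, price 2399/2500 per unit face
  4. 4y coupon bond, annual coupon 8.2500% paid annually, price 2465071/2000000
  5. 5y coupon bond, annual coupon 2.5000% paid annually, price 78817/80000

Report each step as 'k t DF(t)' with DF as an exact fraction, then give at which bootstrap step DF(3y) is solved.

1 1 2493/2500
2 2 9863/10000
3 3 2399/2500
4 4 9143/10000
5 5 8671/10000
DF(3y) is solved at step 3

step 1 [1y] bond c/1=31/400: DF=(1074483/1000000 − 31/400·(0))/(1+31/400) = 2493/2500 ≈ 0.997200
step 2 [2y] zero: DF = P = 9863/10000 ≈ 0.986300
step 3 [3y] zero: DF = P = 2399/2500 ≈ 0.959600
step 4 [4y] bond c/1=33/400: DF=(2465071/2000000 − 33/400·(0.997200+0.986300+0.959600))/(1+33/400) = 9143/10000 ≈ 0.914300
step 5 [5y] bond c/1=1/40: DF=(78817/80000 − 1/40·(0.997200+0.986300+0.959600+0.914300))/(1+1/40) = 8671/10000 ≈ 0.867100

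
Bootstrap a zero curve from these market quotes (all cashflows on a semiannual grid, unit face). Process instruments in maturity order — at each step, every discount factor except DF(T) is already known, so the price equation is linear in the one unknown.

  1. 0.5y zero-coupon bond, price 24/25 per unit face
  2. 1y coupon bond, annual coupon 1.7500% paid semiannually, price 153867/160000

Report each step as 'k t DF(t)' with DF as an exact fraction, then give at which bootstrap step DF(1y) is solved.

1 1/2 24/25
2 1 189/200
DF(1y) is solved at step 2

step 1 [0.5y] zero: DF = P = 24/25 ≈ 0.960000
step 2 [1y] bond c/2=7/800: DF=(153867/160000 − 7/800·(0.960000))/(1+7/800) = 189/200 ≈ 0.945000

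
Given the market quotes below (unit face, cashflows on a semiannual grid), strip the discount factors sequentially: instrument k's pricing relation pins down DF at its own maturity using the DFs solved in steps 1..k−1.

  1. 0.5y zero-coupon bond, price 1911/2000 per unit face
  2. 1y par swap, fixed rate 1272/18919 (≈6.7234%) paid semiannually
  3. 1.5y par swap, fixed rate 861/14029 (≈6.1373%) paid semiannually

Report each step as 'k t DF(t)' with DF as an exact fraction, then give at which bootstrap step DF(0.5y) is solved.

1 1/2 1911/2000
2 1 2341/2500
3 3/2 9139/10000
DF(0.5y) is solved at step 1

step 1 [0.5y] zero: DF = P = 1911/2000 ≈ 0.955500
step 2 [1y] swap r/2=636/18919: DF=(1 − 636/18919·(0.955500))/(1+636/18919) = 2341/2500 ≈ 0.936400
step 3 [1.5y] swap r/2=861/28058: DF=(1 − 861/28058·(0.955500+0.936400))/(1+861/28058) = 9139/10000 ≈ 0.913900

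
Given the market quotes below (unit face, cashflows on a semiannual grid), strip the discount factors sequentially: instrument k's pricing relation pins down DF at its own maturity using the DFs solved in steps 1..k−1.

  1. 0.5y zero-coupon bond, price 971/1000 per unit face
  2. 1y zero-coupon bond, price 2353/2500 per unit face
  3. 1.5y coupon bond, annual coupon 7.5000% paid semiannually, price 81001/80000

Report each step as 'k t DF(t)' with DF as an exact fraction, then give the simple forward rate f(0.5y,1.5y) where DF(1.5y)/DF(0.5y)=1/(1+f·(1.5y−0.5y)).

1 1/2 971/1000
2 1 2353/2500
3 3/2 2267/2500
f(0.5y,1.5y) = ((971/1000)/(2267/2500) − 1)/(1) = 321/4534 ≈ 7.0798%

step 1 [0.5y] zero: DF = P = 971/1000 ≈ 0.971000
step 2 [1y] zero: DF = P = 2353/2500 ≈ 0.941200
step 3 [1.5y] bond c/2=3/80: DF=(81001/80000 − 3/80·(0.971000+0.941200))/(1+3/80) = 2267/2500 ≈ 0.906800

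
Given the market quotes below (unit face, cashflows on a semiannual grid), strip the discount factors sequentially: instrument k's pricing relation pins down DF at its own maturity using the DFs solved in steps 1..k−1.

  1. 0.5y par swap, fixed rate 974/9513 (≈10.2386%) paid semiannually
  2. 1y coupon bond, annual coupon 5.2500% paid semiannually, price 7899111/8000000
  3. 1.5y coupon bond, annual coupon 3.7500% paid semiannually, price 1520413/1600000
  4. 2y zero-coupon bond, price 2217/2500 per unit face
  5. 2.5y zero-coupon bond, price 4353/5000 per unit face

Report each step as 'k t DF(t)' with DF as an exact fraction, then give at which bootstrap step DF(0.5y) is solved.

1 1/2 9513/10000
2 1 4689/5000
3 3/2 449/500
4 2 2217/2500
5 5/2 4353/5000
DF(0.5y) is solved at step 1

step 1 [0.5y] swap r/2=487/9513: DF=(1 − 487/9513·(0))/(1+487/9513) = 9513/10000 ≈ 0.951300
step 2 [1y] bond c/2=21/800: DF=(7899111/8000000 − 21/800·(0.951300))/(1+21/800) = 4689/5000 ≈ 0.937800
step 3 [1.5y] bond c/2=3/160: DF=(1520413/1600000 − 3/160·(0.951300+0.937800))/(1+3/160) = 449/500 ≈ 0.898000
step 4 [2y] zero: DF = P = 2217/2500 ≈ 0.886800
step 5 [2.5y] zero: DF = P = 4353/5000 ≈ 0.870600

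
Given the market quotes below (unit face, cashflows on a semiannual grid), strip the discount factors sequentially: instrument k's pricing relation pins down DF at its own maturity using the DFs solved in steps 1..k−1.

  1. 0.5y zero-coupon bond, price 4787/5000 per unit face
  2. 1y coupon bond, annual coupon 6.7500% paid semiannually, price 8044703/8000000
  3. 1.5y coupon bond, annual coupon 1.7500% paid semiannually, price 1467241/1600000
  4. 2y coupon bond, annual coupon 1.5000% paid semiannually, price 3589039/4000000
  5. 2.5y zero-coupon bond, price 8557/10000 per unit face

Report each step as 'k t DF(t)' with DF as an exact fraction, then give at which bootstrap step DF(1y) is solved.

1 1/2 4787/5000
2 1 1883/2000
3 3/2 4463/5000
4 2 4349/5000
5 5/2 8557/10000
DF(1y) is solved at step 2

step 1 [0.5y] zero: DF = P = 4787/5000 ≈ 0.957400
step 2 [1y] bond c/2=27/800: DF=(8044703/8000000 − 27/800·(0.957400))/(1+27/800) = 1883/2000 ≈ 0.941500
step 3 [1.5y] bond c/2=7/800: DF=(1467241/1600000 − 7/800·(0.957400+0.941500))/(1+7/800) = 4463/5000 ≈ 0.892600
step 4 [2y] bond c/2=3/400: DF=(3589039/4000000 − 3/400·(0.957400+0.941500+0.892600))/(1+3/400) = 4349/5000 ≈ 0.869800
step 5 [2.5y] zero: DF = P = 8557/10000 ≈ 0.855700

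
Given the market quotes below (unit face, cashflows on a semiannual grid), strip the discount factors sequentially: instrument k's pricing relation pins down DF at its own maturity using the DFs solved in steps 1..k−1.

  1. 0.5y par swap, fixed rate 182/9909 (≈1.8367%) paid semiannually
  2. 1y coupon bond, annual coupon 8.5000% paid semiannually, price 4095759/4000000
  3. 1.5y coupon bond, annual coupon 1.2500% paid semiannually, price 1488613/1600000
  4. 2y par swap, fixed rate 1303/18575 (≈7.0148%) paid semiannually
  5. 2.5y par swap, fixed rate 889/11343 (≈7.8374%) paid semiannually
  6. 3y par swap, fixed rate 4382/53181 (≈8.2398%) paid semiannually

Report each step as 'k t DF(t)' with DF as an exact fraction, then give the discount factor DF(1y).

step 1 [0.5y] swap r/2=91/9909: DF=(1 − 91/9909·(0))/(1+91/9909) = 9909/10000 ≈ 0.990900
step 2 [1y] bond c/2=17/400: DF=(4095759/4000000 − 17/400·(0.990900))/(1+17/400) = 4709/5000 ≈ 0.941800
step 3 [1.5y] bond c/2=1/160: DF=(1488613/1600000 − 1/160·(0.990900+0.941800))/(1+1/160) = 4563/5000 ≈ 0.912600
step 4 [2y] swap r/2=1303/37150: DF=(1 − 1303/37150·(0.990900+0.941800+0.912600))/(1+1303/37150) = 8697/10000 ≈ 0.869700
step 5 [2.5y] swap r/2=889/22686: DF=(1 − 889/22686·(0.990900+0.941800+0.912600+0.869700))/(1+889/22686) = 4111/5000 ≈ 0.822200
step 6 [3y] swap r/2=2191/53181: DF=(1 − 2191/53181·(0.990900+0.941800+0.912600+0.869700+0.822200))/(1+2191/53181) = 7809/10000 ≈ 0.780900

1 1/2 9909/10000
2 1 4709/5000
3 3/2 4563/5000
4 2 8697/10000
5 5/2 4111/5000
6 3 7809/10000
DF(1y) = 4709/5000 ≈ 0.941800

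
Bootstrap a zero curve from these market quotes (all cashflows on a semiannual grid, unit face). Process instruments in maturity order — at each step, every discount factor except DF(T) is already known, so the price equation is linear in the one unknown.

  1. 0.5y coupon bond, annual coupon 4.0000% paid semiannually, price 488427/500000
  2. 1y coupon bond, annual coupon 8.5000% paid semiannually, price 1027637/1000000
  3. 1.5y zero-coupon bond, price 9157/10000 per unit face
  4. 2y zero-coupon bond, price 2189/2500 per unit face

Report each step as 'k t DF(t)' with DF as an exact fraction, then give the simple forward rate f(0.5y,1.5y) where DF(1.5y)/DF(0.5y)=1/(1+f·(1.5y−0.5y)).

1 1/2 9577/10000
2 1 9467/10000
3 3/2 9157/10000
4 2 2189/2500
f(0.5y,1.5y) = ((9577/10000)/(9157/10000) − 1)/(1) = 420/9157 ≈ 4.5867%

step 1 [0.5y] bond c/2=1/50: DF=(488427/500000 − 1/50·(0))/(1+1/50) = 9577/10000 ≈ 0.957700
step 2 [1y] bond c/2=17/400: DF=(1027637/1000000 − 17/400·(0.957700))/(1+17/400) = 9467/10000 ≈ 0.946700
step 3 [1.5y] zero: DF = P = 9157/10000 ≈ 0.915700
step 4 [2y] zero: DF = P = 2189/2500 ≈ 0.875600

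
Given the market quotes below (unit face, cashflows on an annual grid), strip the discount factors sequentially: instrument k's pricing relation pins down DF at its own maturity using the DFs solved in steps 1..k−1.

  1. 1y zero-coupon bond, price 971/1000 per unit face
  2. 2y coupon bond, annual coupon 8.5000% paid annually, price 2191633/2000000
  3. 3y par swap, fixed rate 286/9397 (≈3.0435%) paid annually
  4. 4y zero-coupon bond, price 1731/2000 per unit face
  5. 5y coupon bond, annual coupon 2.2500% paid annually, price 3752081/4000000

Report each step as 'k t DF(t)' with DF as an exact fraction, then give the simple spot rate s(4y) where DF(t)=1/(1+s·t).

step 1 [1y] zero: DF = P = 971/1000 ≈ 0.971000
step 2 [2y] bond c/1=17/200: DF=(2191633/2000000 − 17/200·(0.971000))/(1+17/200) = 9339/10000 ≈ 0.933900
step 3 [3y] swap r/1=286/9397: DF=(1 − 286/9397·(0.971000+0.933900))/(1+286/9397) = 4571/5000 ≈ 0.914200
step 4 [4y] zero: DF = P = 1731/2000 ≈ 0.865500
step 5 [5y] bond c/1=9/400: DF=(3752081/4000000 − 9/400·(0.971000+0.933900+0.914200+0.865500))/(1+9/400) = 8363/10000 ≈ 0.836300

1 1 971/1000
2 2 9339/10000
3 3 4571/5000
4 4 1731/2000
5 5 8363/10000
s(4y) = (1/(1731/2000) − 1)/(4) = 269/6924 ≈ 3.8850%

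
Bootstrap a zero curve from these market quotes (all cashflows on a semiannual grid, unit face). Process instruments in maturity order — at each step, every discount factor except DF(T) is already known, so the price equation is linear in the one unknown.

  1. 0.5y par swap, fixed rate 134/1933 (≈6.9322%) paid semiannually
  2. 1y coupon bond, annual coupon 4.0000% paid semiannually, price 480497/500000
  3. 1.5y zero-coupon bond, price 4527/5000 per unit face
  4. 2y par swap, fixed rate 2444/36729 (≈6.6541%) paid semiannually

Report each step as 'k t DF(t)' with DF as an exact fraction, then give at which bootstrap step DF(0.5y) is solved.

step 1 [0.5y] swap r/2=67/1933: DF=(1 − 67/1933·(0))/(1+67/1933) = 1933/2000 ≈ 0.966500
step 2 [1y] bond c/2=1/50: DF=(480497/500000 − 1/50·(0.966500))/(1+1/50) = 577/625 ≈ 0.923200
step 3 [1.5y] zero: DF = P = 4527/5000 ≈ 0.905400
step 4 [2y] swap r/2=1222/36729: DF=(1 − 1222/36729·(0.966500+0.923200+0.905400))/(1+1222/36729) = 4389/5000 ≈ 0.877800

1 1/2 1933/2000
2 1 577/625
3 3/2 4527/5000
4 2 4389/5000
DF(0.5y) is solved at step 1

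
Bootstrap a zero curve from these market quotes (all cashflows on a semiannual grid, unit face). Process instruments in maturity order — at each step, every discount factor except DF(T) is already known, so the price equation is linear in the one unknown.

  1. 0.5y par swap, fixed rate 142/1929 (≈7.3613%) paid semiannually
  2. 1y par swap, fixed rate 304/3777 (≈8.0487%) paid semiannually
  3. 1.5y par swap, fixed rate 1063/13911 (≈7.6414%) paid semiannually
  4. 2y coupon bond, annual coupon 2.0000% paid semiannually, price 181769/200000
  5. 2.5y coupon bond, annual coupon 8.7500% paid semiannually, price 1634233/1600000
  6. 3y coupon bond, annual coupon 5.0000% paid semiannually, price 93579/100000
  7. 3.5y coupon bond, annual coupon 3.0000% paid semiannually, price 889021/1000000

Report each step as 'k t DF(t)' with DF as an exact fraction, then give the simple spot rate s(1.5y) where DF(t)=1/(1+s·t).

step 1 [0.5y] swap r/2=71/1929: DF=(1 − 71/1929·(0))/(1+71/1929) = 1929/2000 ≈ 0.964500
step 2 [1y] swap r/2=152/3777: DF=(1 − 152/3777·(0.964500))/(1+152/3777) = 231/250 ≈ 0.924000
step 3 [1.5y] swap r/2=1063/27822: DF=(1 − 1063/27822·(0.964500+0.924000))/(1+1063/27822) = 8937/10000 ≈ 0.893700
step 4 [2y] bond c/2=1/100: DF=(181769/200000 − 1/100·(0.964500+0.924000+0.893700))/(1+1/100) = 8723/10000 ≈ 0.872300
step 5 [2.5y] bond c/2=7/160: DF=(1634233/1600000 − 7/160·(0.964500+0.924000+0.893700+0.872300))/(1+7/160) = 4127/5000 ≈ 0.825400
step 6 [3y] bond c/2=1/40: DF=(93579/100000 − 1/40·(0.964500+0.924000+0.893700+0.872300+0.825400))/(1+1/40) = 8037/10000 ≈ 0.803700
step 7 [3.5y] bond c/2=3/200: DF=(889021/1000000 − 3/200·(0.964500+0.924000+0.893700+0.872300+0.825400+0.803700))/(1+3/200) = 3989/5000 ≈ 0.797800

1 1/2 1929/2000
2 1 231/250
3 3/2 8937/10000
4 2 8723/10000
5 5/2 4127/5000
6 3 8037/10000
7 7/2 3989/5000
s(1.5y) = (1/(8937/10000) − 1)/(3/2) = 2126/26811 ≈ 7.9296%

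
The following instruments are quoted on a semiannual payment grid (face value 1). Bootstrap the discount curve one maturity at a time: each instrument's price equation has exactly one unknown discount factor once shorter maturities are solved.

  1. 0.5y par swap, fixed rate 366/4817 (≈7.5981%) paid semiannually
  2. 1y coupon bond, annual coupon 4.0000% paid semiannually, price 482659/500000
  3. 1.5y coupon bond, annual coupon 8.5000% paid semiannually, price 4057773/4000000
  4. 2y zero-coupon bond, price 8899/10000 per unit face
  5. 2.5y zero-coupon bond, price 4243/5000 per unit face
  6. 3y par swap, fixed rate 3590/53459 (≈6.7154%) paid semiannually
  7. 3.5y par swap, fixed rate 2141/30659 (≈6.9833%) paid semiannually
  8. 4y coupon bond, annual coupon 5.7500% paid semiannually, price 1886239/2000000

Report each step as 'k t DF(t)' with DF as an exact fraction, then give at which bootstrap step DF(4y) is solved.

1 1/2 4817/5000
2 1 371/400
3 3/2 112/125
4 2 8899/10000
5 5/2 4243/5000
6 3 1641/2000
7 7/2 7859/10000
8 4 3727/5000
DF(4y) is solved at step 8

step 1 [0.5y] swap r/2=183/4817: DF=(1 − 183/4817·(0))/(1+183/4817) = 4817/5000 ≈ 0.963400
step 2 [1y] bond c/2=1/50: DF=(482659/500000 − 1/50·(0.963400))/(1+1/50) = 371/400 ≈ 0.927500
step 3 [1.5y] bond c/2=17/400: DF=(4057773/4000000 − 17/400·(0.963400+0.927500))/(1+17/400) = 112/125 ≈ 0.896000
step 4 [2y] zero: DF = P = 8899/10000 ≈ 0.889900
step 5 [2.5y] zero: DF = P = 4243/5000 ≈ 0.848600
step 6 [3y] swap r/2=1795/53459: DF=(1 − 1795/53459·(0.963400+0.927500+0.896000+0.889900+0.848600))/(1+1795/53459) = 1641/2000 ≈ 0.820500
step 7 [3.5y] swap r/2=2141/61318: DF=(1 − 2141/61318·(0.963400+0.927500+0.896000+0.889900+0.848600+0.820500))/(1+2141/61318) = 7859/10000 ≈ 0.785900
step 8 [4y] bond c/2=23/800: DF=(1886239/2000000 − 23/800·(0.963400+0.927500+0.896000+0.889900+0.848600+0.820500+0.785900))/(1+23/800) = 3727/5000 ≈ 0.745400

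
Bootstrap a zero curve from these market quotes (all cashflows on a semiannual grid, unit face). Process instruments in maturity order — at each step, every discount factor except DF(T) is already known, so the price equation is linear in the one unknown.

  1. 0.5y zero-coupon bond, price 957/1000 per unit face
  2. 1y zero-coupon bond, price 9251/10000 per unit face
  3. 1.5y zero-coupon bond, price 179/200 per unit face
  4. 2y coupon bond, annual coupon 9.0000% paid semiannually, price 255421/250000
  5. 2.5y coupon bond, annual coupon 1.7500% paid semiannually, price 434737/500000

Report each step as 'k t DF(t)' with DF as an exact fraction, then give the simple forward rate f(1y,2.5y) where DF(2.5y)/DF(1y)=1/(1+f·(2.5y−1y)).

1 1/2 957/1000
2 1 9251/10000
3 3/2 179/200
4 2 8581/10000
5 5/2 519/625
f(1y,2.5y) = ((9251/10000)/(519/625) − 1)/(3/2) = 947/12456 ≈ 7.6028%

step 1 [0.5y] zero: DF = P = 957/1000 ≈ 0.957000
step 2 [1y] zero: DF = P = 9251/10000 ≈ 0.925100
step 3 [1.5y] zero: DF = P = 179/200 ≈ 0.895000
step 4 [2y] bond c/2=9/200: DF=(255421/250000 − 9/200·(0.957000+0.925100+0.895000))/(1+9/200) = 8581/10000 ≈ 0.858100
step 5 [2.5y] bond c/2=7/800: DF=(434737/500000 − 7/800·(0.957000+0.925100+0.895000+0.858100))/(1+7/800) = 519/625 ≈ 0.830400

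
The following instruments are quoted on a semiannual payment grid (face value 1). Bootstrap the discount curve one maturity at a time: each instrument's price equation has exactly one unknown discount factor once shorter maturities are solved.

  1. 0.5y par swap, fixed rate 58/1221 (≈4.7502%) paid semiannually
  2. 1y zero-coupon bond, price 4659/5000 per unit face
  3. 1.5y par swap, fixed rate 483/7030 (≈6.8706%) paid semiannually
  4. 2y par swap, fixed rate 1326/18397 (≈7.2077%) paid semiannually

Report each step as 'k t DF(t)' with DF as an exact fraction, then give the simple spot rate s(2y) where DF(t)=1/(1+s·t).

step 1 [0.5y] swap r/2=29/1221: DF=(1 − 29/1221·(0))/(1+29/1221) = 1221/1250 ≈ 0.976800
step 2 [1y] zero: DF = P = 4659/5000 ≈ 0.931800
step 3 [1.5y] swap r/2=483/14060: DF=(1 − 483/14060·(0.976800+0.931800))/(1+483/14060) = 4517/5000 ≈ 0.903400
step 4 [2y] swap r/2=663/18397: DF=(1 − 663/18397·(0.976800+0.931800+0.903400))/(1+663/18397) = 4337/5000 ≈ 0.867400

1 1/2 1221/1250
2 1 4659/5000
3 3/2 4517/5000
4 2 4337/5000
s(2y) = (1/(4337/5000) − 1)/(2) = 663/8674 ≈ 7.6435%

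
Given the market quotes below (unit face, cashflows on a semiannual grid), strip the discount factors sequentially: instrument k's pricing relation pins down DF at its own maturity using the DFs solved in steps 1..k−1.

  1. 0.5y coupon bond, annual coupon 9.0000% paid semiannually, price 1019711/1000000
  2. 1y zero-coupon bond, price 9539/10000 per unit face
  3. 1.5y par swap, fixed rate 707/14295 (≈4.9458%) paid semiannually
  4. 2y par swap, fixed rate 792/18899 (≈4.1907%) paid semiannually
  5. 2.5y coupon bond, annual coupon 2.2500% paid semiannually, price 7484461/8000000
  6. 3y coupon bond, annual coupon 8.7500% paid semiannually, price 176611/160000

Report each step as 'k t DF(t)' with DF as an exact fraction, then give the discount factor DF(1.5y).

1 1/2 4879/5000
2 1 9539/10000
3 3/2 9293/10000
4 2 1151/1250
5 5/2 8831/10000
6 3 8621/10000
DF(1.5y) = 9293/10000 ≈ 0.929300

step 1 [0.5y] bond c/2=9/200: DF=(1019711/1000000 − 9/200·(0))/(1+9/200) = 4879/5000 ≈ 0.975800
step 2 [1y] zero: DF = P = 9539/10000 ≈ 0.953900
step 3 [1.5y] swap r/2=707/28590: DF=(1 − 707/28590·(0.975800+0.953900))/(1+707/28590) = 9293/10000 ≈ 0.929300
step 4 [2y] swap r/2=396/18899: DF=(1 − 396/18899·(0.975800+0.953900+0.929300))/(1+396/18899) = 1151/1250 ≈ 0.920800
step 5 [2.5y] bond c/2=9/800: DF=(7484461/8000000 − 9/800·(0.975800+0.953900+0.929300+0.920800))/(1+9/800) = 8831/10000 ≈ 0.883100
step 6 [3y] bond c/2=7/160: DF=(176611/160000 − 7/160·(0.975800+0.953900+0.929300+0.920800+0.883100))/(1+7/160) = 8621/10000 ≈ 0.862100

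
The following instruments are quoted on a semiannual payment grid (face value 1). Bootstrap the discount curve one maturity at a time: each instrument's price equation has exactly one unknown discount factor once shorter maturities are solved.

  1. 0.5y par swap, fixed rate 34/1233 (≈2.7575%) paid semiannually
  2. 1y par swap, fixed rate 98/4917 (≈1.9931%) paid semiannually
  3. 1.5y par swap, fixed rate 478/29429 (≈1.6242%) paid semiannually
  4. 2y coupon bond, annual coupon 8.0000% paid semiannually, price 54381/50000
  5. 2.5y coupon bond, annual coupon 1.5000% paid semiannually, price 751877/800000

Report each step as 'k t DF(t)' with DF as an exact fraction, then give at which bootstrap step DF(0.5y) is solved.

1 1/2 1233/1250
2 1 2451/2500
3 3/2 9761/10000
4 2 4663/5000
5 5/2 113/125
DF(0.5y) is solved at step 1

step 1 [0.5y] swap r/2=17/1233: DF=(1 − 17/1233·(0))/(1+17/1233) = 1233/1250 ≈ 0.986400
step 2 [1y] swap r/2=49/4917: DF=(1 − 49/4917·(0.986400))/(1+49/4917) = 2451/2500 ≈ 0.980400
step 3 [1.5y] swap r/2=239/29429: DF=(1 − 239/29429·(0.986400+0.980400))/(1+239/29429) = 9761/10000 ≈ 0.976100
step 4 [2y] bond c/2=1/25: DF=(54381/50000 − 1/25·(0.986400+0.980400+0.976100))/(1+1/25) = 4663/5000 ≈ 0.932600
step 5 [2.5y] bond c/2=3/400: DF=(751877/800000 − 3/400·(0.986400+0.980400+0.976100+0.932600))/(1+3/400) = 113/125 ≈ 0.904000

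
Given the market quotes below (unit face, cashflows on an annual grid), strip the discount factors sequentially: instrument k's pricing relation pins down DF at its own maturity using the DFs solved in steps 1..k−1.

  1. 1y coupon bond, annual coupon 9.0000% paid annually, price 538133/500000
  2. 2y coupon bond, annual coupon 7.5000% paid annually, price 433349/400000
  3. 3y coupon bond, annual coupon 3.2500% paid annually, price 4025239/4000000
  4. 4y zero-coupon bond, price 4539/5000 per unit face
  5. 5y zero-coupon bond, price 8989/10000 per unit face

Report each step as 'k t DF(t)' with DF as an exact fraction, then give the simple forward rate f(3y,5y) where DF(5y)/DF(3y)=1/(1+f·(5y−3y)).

step 1 [1y] bond c/1=9/100: DF=(538133/500000 − 9/100·(0))/(1+9/100) = 4937/5000 ≈ 0.987400
step 2 [2y] bond c/1=3/40: DF=(433349/400000 − 3/40·(0.987400))/(1+3/40) = 9389/10000 ≈ 0.938900
step 3 [3y] bond c/1=13/400: DF=(4025239/4000000 − 13/400·(0.987400+0.938900))/(1+13/400) = 457/500 ≈ 0.914000
step 4 [4y] zero: DF = P = 4539/5000 ≈ 0.907800
step 5 [5y] zero: DF = P = 8989/10000 ≈ 0.898900

1 1 4937/5000
2 2 9389/10000
3 3 457/500
4 4 4539/5000
5 5 8989/10000
f(3y,5y) = ((457/500)/(8989/10000) − 1)/(2) = 151/17978 ≈ 0.8399%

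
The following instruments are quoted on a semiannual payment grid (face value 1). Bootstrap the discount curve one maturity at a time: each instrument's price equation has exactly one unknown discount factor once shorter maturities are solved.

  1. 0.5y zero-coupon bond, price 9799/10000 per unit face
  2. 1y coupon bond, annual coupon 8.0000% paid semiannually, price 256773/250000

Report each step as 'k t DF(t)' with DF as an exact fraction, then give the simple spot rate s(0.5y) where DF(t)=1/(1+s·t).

1 1/2 9799/10000
2 1 9499/10000
s(0.5y) = (1/(9799/10000) − 1)/(1/2) = 402/9799 ≈ 4.1025%

step 1 [0.5y] zero: DF = P = 9799/10000 ≈ 0.979900
step 2 [1y] bond c/2=1/25: DF=(256773/250000 − 1/25·(0.979900))/(1+1/25) = 9499/10000 ≈ 0.949900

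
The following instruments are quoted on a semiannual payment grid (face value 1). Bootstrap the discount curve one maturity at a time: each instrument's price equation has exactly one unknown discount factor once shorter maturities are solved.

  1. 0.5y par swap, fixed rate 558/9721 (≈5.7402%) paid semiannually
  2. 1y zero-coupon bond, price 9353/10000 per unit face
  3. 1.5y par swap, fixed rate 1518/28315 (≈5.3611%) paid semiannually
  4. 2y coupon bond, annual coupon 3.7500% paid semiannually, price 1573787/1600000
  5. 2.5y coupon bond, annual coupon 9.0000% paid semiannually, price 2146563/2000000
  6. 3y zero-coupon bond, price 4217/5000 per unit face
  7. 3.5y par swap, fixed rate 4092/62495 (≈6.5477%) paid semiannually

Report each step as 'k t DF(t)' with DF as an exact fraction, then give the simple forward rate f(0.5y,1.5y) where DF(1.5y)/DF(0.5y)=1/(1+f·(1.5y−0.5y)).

step 1 [0.5y] swap r/2=279/9721: DF=(1 − 279/9721·(0))/(1+279/9721) = 9721/10000 ≈ 0.972100
step 2 [1y] zero: DF = P = 9353/10000 ≈ 0.935300
step 3 [1.5y] swap r/2=759/28315: DF=(1 − 759/28315·(0.972100+0.935300))/(1+759/28315) = 9241/10000 ≈ 0.924100
step 4 [2y] bond c/2=3/160: DF=(1573787/1600000 − 3/160·(0.972100+0.935300+0.924100))/(1+3/160) = 4567/5000 ≈ 0.913400
step 5 [2.5y] bond c/2=9/200: DF=(2146563/2000000 − 9/200·(0.972100+0.935300+0.924100+0.913400))/(1+9/200) = 4329/5000 ≈ 0.865800
step 6 [3y] zero: DF = P = 4217/5000 ≈ 0.843400
step 7 [3.5y] swap r/2=2046/62495: DF=(1 − 2046/62495·(0.972100+0.935300+0.924100+0.913400+0.865800+0.843400))/(1+2046/62495) = 3977/5000 ≈ 0.795400

1 1/2 9721/10000
2 1 9353/10000
3 3/2 9241/10000
4 2 4567/5000
5 5/2 4329/5000
6 3 4217/5000
7 7/2 3977/5000
f(0.5y,1.5y) = ((9721/10000)/(9241/10000) − 1)/(1) = 480/9241 ≈ 5.1942%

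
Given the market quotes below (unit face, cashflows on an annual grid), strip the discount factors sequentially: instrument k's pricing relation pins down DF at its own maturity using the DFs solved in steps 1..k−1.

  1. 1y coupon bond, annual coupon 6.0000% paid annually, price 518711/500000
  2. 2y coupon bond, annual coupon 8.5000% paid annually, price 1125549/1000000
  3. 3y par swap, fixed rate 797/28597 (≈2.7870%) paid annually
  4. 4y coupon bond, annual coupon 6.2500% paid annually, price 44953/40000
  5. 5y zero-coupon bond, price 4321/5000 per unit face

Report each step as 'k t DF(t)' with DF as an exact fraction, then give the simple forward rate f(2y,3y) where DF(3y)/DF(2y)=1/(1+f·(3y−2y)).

step 1 [1y] bond c/1=3/50: DF=(518711/500000 − 3/50·(0))/(1+3/50) = 9787/10000 ≈ 0.978700
step 2 [2y] bond c/1=17/200: DF=(1125549/1000000 − 17/200·(0.978700))/(1+17/200) = 9607/10000 ≈ 0.960700
step 3 [3y] swap r/1=797/28597: DF=(1 − 797/28597·(0.978700+0.960700))/(1+797/28597) = 9203/10000 ≈ 0.920300
step 4 [4y] bond c/1=1/16: DF=(44953/40000 − 1/16·(0.978700+0.960700+0.920300))/(1+1/16) = 1779/2000 ≈ 0.889500
step 5 [5y] zero: DF = P = 4321/5000 ≈ 0.864200

1 1 9787/10000
2 2 9607/10000
3 3 9203/10000
4 4 1779/2000
5 5 4321/5000
f(2y,3y) = ((9607/10000)/(9203/10000) − 1)/(1) = 404/9203 ≈ 4.3899%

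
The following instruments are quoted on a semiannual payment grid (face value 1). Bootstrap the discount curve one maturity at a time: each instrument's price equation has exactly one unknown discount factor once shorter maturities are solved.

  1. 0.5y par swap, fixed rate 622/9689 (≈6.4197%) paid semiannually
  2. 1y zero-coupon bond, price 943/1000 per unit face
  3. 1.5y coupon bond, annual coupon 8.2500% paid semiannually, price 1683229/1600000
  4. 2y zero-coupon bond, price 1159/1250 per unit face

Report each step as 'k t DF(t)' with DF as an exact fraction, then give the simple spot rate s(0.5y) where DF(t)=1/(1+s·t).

step 1 [0.5y] swap r/2=311/9689: DF=(1 − 311/9689·(0))/(1+311/9689) = 9689/10000 ≈ 0.968900
step 2 [1y] zero: DF = P = 943/1000 ≈ 0.943000
step 3 [1.5y] bond c/2=33/800: DF=(1683229/1600000 − 33/800·(0.968900+0.943000))/(1+33/800) = 4673/5000 ≈ 0.934600
step 4 [2y] zero: DF = P = 1159/1250 ≈ 0.927200

1 1/2 9689/10000
2 1 943/1000
3 3/2 4673/5000
4 2 1159/1250
s(0.5y) = (1/(9689/10000) − 1)/(1/2) = 622/9689 ≈ 6.4197%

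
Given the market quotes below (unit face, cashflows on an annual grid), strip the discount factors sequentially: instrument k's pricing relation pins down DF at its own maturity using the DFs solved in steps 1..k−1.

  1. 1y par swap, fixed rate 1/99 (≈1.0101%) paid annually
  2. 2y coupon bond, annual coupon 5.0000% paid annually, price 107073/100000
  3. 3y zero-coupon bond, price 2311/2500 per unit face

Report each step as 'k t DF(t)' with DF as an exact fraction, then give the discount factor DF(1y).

step 1 [1y] swap r/1=1/99: DF=(1 − 1/99·(0))/(1+1/99) = 99/100 ≈ 0.990000
step 2 [2y] bond c/1=1/20: DF=(107073/100000 − 1/20·(0.990000))/(1+1/20) = 4863/5000 ≈ 0.972600
step 3 [3y] zero: DF = P = 2311/2500 ≈ 0.924400

1 1 99/100
2 2 4863/5000
3 3 2311/2500
DF(1y) = 99/100 ≈ 0.990000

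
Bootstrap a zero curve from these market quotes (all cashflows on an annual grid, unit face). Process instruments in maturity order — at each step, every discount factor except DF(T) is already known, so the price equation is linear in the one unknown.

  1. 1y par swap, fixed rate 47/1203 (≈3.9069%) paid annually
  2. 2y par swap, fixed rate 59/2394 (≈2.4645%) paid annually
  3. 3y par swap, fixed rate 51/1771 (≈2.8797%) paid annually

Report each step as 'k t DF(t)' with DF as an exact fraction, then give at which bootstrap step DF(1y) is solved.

1 1 1203/1250
2 2 1191/1250
3 3 574/625
DF(1y) is solved at step 1

step 1 [1y] swap r/1=47/1203: DF=(1 − 47/1203·(0))/(1+47/1203) = 1203/1250 ≈ 0.962400
step 2 [2y] swap r/1=59/2394: DF=(1 − 59/2394·(0.962400))/(1+59/2394) = 1191/1250 ≈ 0.952800
step 3 [3y] swap r/1=51/1771: DF=(1 − 51/1771·(0.962400+0.952800))/(1+51/1771) = 574/625 ≈ 0.918400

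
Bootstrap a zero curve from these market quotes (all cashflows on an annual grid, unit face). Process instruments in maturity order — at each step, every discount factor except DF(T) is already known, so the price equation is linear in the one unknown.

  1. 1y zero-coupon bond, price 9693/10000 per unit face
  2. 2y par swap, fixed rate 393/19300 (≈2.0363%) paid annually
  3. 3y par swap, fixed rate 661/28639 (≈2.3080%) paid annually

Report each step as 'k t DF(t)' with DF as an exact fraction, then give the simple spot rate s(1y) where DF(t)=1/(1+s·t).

1 1 9693/10000
2 2 9607/10000
3 3 9339/10000
s(1y) = (1/(9693/10000) − 1)/(1) = 307/9693 ≈ 3.1672%

step 1 [1y] zero: DF = P = 9693/10000 ≈ 0.969300
step 2 [2y] swap r/1=393/19300: DF=(1 − 393/19300·(0.969300))/(1+393/19300) = 9607/10000 ≈ 0.960700
step 3 [3y] swap r/1=661/28639: DF=(1 − 661/28639·(0.969300+0.960700))/(1+661/28639) = 9339/10000 ≈ 0.933900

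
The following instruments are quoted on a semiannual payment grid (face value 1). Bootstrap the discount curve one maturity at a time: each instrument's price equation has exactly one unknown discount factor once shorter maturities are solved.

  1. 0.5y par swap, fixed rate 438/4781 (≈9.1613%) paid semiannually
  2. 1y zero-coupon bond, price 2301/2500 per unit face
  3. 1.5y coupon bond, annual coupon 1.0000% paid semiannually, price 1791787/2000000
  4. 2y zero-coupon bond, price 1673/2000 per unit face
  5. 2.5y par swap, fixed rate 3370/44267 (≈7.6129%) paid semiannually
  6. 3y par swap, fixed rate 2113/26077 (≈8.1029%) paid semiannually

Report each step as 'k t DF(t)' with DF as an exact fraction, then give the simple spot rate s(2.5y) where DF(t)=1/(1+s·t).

step 1 [0.5y] swap r/2=219/4781: DF=(1 − 219/4781·(0))/(1+219/4781) = 4781/5000 ≈ 0.956200
step 2 [1y] zero: DF = P = 2301/2500 ≈ 0.920400
step 3 [1.5y] bond c/2=1/200: DF=(1791787/2000000 − 1/200·(0.956200+0.920400))/(1+1/200) = 8821/10000 ≈ 0.882100
step 4 [2y] zero: DF = P = 1673/2000 ≈ 0.836500
step 5 [2.5y] swap r/2=1685/44267: DF=(1 − 1685/44267·(0.956200+0.920400+0.882100+0.836500))/(1+1685/44267) = 1663/2000 ≈ 0.831500
step 6 [3y] swap r/2=2113/52154: DF=(1 − 2113/52154·(0.956200+0.920400+0.882100+0.836500+0.831500))/(1+2113/52154) = 7887/10000 ≈ 0.788700

1 1/2 4781/5000
2 1 2301/2500
3 3/2 8821/10000
4 2 1673/2000
5 5/2 1663/2000
6 3 7887/10000
s(2.5y) = (1/(1663/2000) − 1)/(5/2) = 674/8315 ≈ 8.1058%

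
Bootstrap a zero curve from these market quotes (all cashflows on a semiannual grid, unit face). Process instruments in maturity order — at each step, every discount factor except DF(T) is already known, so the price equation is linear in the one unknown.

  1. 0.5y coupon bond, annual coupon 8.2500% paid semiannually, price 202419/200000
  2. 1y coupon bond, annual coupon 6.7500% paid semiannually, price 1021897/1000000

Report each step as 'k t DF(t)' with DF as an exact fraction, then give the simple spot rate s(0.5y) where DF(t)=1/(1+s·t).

step 1 [0.5y] bond c/2=33/800: DF=(202419/200000 − 33/800·(0))/(1+33/800) = 243/250 ≈ 0.972000
step 2 [1y] bond c/2=27/800: DF=(1021897/1000000 − 27/800·(0.972000))/(1+27/800) = 598/625 ≈ 0.956800

1 1/2 243/250
2 1 598/625
s(0.5y) = (1/(243/250) − 1)/(1/2) = 14/243 ≈ 5.7613%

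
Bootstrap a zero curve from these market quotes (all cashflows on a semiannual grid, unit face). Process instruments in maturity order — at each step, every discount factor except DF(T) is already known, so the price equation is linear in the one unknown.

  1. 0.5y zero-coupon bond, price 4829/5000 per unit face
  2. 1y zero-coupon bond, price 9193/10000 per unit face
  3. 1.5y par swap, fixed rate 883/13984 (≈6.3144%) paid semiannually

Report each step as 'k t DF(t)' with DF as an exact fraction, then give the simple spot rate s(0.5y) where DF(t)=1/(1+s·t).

step 1 [0.5y] zero: DF = P = 4829/5000 ≈ 0.965800
step 2 [1y] zero: DF = P = 9193/10000 ≈ 0.919300
step 3 [1.5y] swap r/2=883/27968: DF=(1 − 883/27968·(0.965800+0.919300))/(1+883/27968) = 9117/10000 ≈ 0.911700

1 1/2 4829/5000
2 1 9193/10000
3 3/2 9117/10000
s(0.5y) = (1/(4829/5000) − 1)/(1/2) = 342/4829 ≈ 7.0822%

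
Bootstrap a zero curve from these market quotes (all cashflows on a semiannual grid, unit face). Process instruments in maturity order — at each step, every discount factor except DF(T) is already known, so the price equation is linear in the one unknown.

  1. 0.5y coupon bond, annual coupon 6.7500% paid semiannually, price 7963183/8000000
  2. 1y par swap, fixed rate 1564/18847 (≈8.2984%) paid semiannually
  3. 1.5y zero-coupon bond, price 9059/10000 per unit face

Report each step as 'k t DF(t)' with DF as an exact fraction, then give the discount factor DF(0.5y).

step 1 [0.5y] bond c/2=27/800: DF=(7963183/8000000 − 27/800·(0))/(1+27/800) = 9629/10000 ≈ 0.962900
step 2 [1y] swap r/2=782/18847: DF=(1 − 782/18847·(0.962900))/(1+782/18847) = 4609/5000 ≈ 0.921800
step 3 [1.5y] zero: DF = P = 9059/10000 ≈ 0.905900

1 1/2 9629/10000
2 1 4609/5000
3 3/2 9059/10000
DF(0.5y) = 9629/10000 ≈ 0.962900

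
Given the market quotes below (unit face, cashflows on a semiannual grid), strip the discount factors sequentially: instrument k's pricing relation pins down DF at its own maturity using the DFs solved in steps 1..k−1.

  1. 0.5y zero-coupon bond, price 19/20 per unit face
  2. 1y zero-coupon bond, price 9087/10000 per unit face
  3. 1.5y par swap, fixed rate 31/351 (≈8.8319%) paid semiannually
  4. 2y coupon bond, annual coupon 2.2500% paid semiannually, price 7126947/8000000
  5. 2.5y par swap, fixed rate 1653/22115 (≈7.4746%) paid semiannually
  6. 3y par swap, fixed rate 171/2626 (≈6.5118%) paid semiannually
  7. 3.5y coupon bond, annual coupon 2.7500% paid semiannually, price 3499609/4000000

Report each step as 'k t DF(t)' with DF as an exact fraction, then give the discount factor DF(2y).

1 1/2 19/20
2 1 9087/10000
3 3/2 8791/10000
4 2 1701/2000
5 5/2 8347/10000
6 3 829/1000
7 7/2 3959/5000
DF(2y) = 1701/2000 ≈ 0.850500

step 1 [0.5y] zero: DF = P = 19/20 ≈ 0.950000
step 2 [1y] zero: DF = P = 9087/10000 ≈ 0.908700
step 3 [1.5y] swap r/2=31/702: DF=(1 − 31/702·(0.950000+0.908700))/(1+31/702) = 8791/10000 ≈ 0.879100
step 4 [2y] bond c/2=9/800: DF=(7126947/8000000 − 9/800·(0.950000+0.908700+0.879100))/(1+9/800) = 1701/2000 ≈ 0.850500
step 5 [2.5y] swap r/2=1653/44230: DF=(1 − 1653/44230·(0.950000+0.908700+0.879100+0.850500))/(1+1653/44230) = 8347/10000 ≈ 0.834700
step 6 [3y] swap r/2=171/5252: DF=(1 − 171/5252·(0.950000+0.908700+0.879100+0.850500+0.834700))/(1+171/5252) = 829/1000 ≈ 0.829000
step 7 [3.5y] bond c/2=11/800: DF=(3499609/4000000 − 11/800·(0.950000+0.908700+0.879100+0.850500+0.834700+0.829000))/(1+11/800) = 3959/5000 ≈ 0.791800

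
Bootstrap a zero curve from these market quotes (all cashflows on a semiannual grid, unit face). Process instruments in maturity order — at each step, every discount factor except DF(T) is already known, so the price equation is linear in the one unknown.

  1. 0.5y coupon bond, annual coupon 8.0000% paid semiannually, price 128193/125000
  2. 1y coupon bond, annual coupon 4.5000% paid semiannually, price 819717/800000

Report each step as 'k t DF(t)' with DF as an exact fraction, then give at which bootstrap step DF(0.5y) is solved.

step 1 [0.5y] bond c/2=1/25: DF=(128193/125000 − 1/25·(0))/(1+1/25) = 9861/10000 ≈ 0.986100
step 2 [1y] bond c/2=9/400: DF=(819717/800000 − 9/400·(0.986100))/(1+9/400) = 2451/2500 ≈ 0.980400

1 1/2 9861/10000
2 1 2451/2500
DF(0.5y) is solved at step 1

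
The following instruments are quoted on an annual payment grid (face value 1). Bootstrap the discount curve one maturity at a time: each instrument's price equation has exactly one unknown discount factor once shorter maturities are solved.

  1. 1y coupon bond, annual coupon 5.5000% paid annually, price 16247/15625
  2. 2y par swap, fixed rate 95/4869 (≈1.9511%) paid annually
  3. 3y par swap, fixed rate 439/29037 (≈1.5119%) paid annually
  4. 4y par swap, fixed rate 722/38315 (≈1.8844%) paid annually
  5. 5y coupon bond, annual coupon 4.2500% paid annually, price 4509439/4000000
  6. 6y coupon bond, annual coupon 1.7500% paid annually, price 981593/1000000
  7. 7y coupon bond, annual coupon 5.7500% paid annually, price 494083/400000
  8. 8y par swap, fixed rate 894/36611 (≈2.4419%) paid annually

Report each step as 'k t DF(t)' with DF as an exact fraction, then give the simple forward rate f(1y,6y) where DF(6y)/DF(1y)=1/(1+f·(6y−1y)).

1 1 616/625
2 2 481/500
3 3 9561/10000
4 4 4639/5000
5 5 2313/2500
6 6 8829/10000
7 7 4307/5000
8 8 2053/2500
f(1y,6y) = ((616/625)/(8829/10000) − 1)/(5) = 1027/44145 ≈ 2.3264%

step 1 [1y] bond c/1=11/200: DF=(16247/15625 − 11/200·(0))/(1+11/200) = 616/625 ≈ 0.985600
step 2 [2y] swap r/1=95/4869: DF=(1 − 95/4869·(0.985600))/(1+95/4869) = 481/500 ≈ 0.962000
step 3 [3y] swap r/1=439/29037: DF=(1 − 439/29037·(0.985600+0.962000))/(1+439/29037) = 9561/10000 ≈ 0.956100
step 4 [4y] swap r/1=722/38315: DF=(1 − 722/38315·(0.985600+0.962000+0.956100))/(1+722/38315) = 4639/5000 ≈ 0.927800
step 5 [5y] bond c/1=17/400: DF=(4509439/4000000 − 17/400·(0.985600+0.962000+0.956100+0.927800))/(1+17/400) = 2313/2500 ≈ 0.925200
step 6 [6y] bond c/1=7/400: DF=(981593/1000000 − 7/400·(0.985600+0.962000+0.956100+0.927800+0.925200))/(1+7/400) = 8829/10000 ≈ 0.882900
step 7 [7y] bond c/1=23/400: DF=(494083/400000 − 23/400·(0.985600+0.962000+0.956100+0.927800+0.925200+0.882900))/(1+23/400) = 4307/5000 ≈ 0.861400
step 8 [8y] swap r/1=894/36611: DF=(1 − 894/36611·(0.985600+0.962000+0.956100+0.927800+0.925200+0.882900+0.861400))/(1+894/36611) = 2053/2500 ≈ 0.821200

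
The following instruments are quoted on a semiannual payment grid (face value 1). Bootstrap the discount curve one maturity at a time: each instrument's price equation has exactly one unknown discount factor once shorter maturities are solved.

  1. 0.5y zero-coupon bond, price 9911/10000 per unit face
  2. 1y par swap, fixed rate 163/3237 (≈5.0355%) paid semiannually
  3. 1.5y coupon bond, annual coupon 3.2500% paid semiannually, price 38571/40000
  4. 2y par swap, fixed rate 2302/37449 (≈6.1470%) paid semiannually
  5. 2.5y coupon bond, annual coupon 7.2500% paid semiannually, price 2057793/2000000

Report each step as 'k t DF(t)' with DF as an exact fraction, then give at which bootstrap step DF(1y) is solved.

1 1/2 9911/10000
2 1 9511/10000
3 3/2 4589/5000
4 2 8849/10000
5 5/2 8619/10000
DF(1y) is solved at step 2

step 1 [0.5y] zero: DF = P = 9911/10000 ≈ 0.991100
step 2 [1y] swap r/2=163/6474: DF=(1 − 163/6474·(0.991100))/(1+163/6474) = 9511/10000 ≈ 0.951100
step 3 [1.5y] bond c/2=13/800: DF=(38571/40000 − 13/800·(0.991100+0.951100))/(1+13/800) = 4589/5000 ≈ 0.917800
step 4 [2y] swap r/2=1151/37449: DF=(1 − 1151/37449·(0.991100+0.951100+0.917800))/(1+1151/37449) = 8849/10000 ≈ 0.884900
step 5 [2.5y] bond c/2=29/800: DF=(2057793/2000000 − 29/800·(0.991100+0.951100+0.917800+0.884900))/(1+29/800) = 8619/10000 ≈ 0.861900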